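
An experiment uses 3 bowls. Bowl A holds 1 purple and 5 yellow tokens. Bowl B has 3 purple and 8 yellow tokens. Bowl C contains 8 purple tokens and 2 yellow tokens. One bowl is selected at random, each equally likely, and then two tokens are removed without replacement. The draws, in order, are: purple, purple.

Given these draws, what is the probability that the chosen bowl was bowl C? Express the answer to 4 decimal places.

0.9194

Compute the likelihood of the observed sequence for each case: P(data | bowl A) = (1/6)(0/5) = 0; P(data | bowl B) = (3/11)(2/10) = 3/55; P(data | bowl C) = (8/10)(7/9) = 28/45.
Weighting by the prior gives 1/3 · 0 = 0, 1/3 · 3/55 = 1/55, 1/3 · 28/45 = 28/135; with total 67/297.
By Bayes' rule, P(bowl C | data) = (28/135) / (67/297) = 308/335.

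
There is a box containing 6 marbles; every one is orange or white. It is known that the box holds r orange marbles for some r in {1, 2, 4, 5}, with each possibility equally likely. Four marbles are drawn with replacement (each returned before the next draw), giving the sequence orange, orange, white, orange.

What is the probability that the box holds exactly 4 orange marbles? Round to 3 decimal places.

0.441

Under each hypothesis, the probability of the observed sequence is: P(data | r = 1) = (1/6)(1/6)(5/6)(1/6) = 0.003858; P(data | r = 2) = (2/6)(2/6)(4/6)(2/6) = 0.024691; P(data | r = 4) = (4/6)(4/6)(2/6)(4/6) = 0.098765; P(data | r = 5) = (5/6)(5/6)(1/6)(5/6) = 0.096451.
The prior-weighted likelihoods are 1/4 · 0.003858 = 0.00096451, 1/4 · 0.024691 = 0.0061728, 1/4 · 0.098765 = 0.024691, 1/4 · 0.096451 = 0.024113; summing to 0.055941.
Hence P(r = 4 | data) = (0.024691) / (0.055941) = 0.44138.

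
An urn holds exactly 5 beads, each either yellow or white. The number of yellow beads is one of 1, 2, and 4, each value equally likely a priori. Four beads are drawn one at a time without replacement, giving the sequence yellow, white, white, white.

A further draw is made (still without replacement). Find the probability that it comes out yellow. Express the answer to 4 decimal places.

Compute the likelihood of the observed sequence for each case: P(data | r = 1) = (1/5)(4/4)(3/3)(2/2) = 1/5; P(data | r = 2) = (2/5)(3/4)(2/3)(1/2) = 1/10; P(data | r = 4) = (4/5)(1/4)(0/3) = 0.
The prior-weighted likelihoods are 1/3 · 1/5 = 1/15, 1/3 · 1/10 = 1/30, 1/3 · 0 = 0; summing to 1/10.
Dividing through by the total gives posterior P(r = 1 | data) = 2/3, P(r = 2 | data) = 1/3, P(r = 4 | data) = 0.
Averaging over the posterior, P(yellow next | data) = (0)(2/3) + (1)(1/3) = 1/3.

0.3333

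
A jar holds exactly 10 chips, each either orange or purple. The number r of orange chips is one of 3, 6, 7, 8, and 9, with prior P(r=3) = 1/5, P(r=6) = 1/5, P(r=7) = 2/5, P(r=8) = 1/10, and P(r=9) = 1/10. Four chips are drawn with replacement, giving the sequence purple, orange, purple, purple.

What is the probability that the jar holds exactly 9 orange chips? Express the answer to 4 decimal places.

Compute the likelihood of the observed sequence for each case: P(data | r = 3) = (7/10)(3/10)(7/10)(7/10) = 0.1029; P(data | r = 6) = (4/10)(6/10)(4/10)(4/10) = 0.0384; P(data | r = 7) = (3/10)(7/10)(3/10)(3/10) = 0.0189; P(data | r = 8) = (2/10)(8/10)(2/10)(2/10) = 0.0064; P(data | r = 9) = (1/10)(9/10)(1/10)(1/10) = 0.0009.
Weighting by the prior gives 1/5 · 0.1029 = 0.02058, 1/5 · 0.0384 = 0.00768, 2/5 · 0.0189 = 0.00756, 1/10 · 0.0064 = 0.00064, 1/10 · 0.0009 = 9e-05; with total 0.03655.
Therefore the posterior P(r = 9 | data) = (9e-05) / (0.03655) = 0.0024624.

0.0025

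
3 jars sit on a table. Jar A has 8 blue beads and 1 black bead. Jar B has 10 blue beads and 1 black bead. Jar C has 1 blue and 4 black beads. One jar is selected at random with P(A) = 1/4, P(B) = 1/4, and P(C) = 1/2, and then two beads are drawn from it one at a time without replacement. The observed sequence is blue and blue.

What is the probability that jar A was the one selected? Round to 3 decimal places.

0.487

Under each hypothesis, the probability of the observed sequence is: P(data | jar A) = (8/9)(7/8) = 7/9; P(data | jar B) = (10/11)(9/10) = 9/11; P(data | jar C) = (1/5)(0/4) = 0.
Weighting by the prior gives 1/4 · 7/9 = 7/36, 1/4 · 9/11 = 9/44, 1/2 · 0 = 0; summing to 79/198.
By Bayes' rule, P(jar A | data) = (7/36) / (79/198) = 77/158.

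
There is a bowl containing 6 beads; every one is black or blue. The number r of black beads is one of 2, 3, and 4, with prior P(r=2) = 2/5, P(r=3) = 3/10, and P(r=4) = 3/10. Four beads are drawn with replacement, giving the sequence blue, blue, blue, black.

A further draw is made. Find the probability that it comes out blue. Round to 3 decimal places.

For each hypothesis, P(data | H) works out to: P(data | r = 2) = (4/6)(4/6)(4/6)(2/6) = 0.098765; P(data | r = 3) = (3/6)(3/6)(3/6)(3/6) = 0.0625; P(data | r = 4) = (2/6)(2/6)(2/6)(4/6) = 0.024691.
Weighting by the prior gives 2/5 · 0.098765 = 0.039506, 3/10 · 0.0625 = 0.01875, 3/10 · 0.024691 = 0.0074074; with total 0.065664.
Dividing through by the total gives posterior P(r = 2 | data) = 0.60165, P(r = 3 | data) = 0.28555, P(r = 4 | data) = 0.11281.
Averaging over the posterior, P(blue next | data) = (2/3)(0.60165) + (1/2)(0.28555) + (1/3)(0.11281) = 0.58147.

0.581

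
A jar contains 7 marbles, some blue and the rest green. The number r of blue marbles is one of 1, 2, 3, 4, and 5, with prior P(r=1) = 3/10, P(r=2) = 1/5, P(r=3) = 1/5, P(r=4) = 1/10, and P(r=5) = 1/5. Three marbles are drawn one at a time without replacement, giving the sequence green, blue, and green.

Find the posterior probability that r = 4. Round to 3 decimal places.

0.084

For each hypothesis, P(data | H) works out to: P(data | r = 1) = (6/7)(1/6)(5/5) = 0.14286; P(data | r = 2) = (5/7)(2/6)(4/5) = 0.19048; P(data | r = 3) = (4/7)(3/6)(3/5) = 0.17143; P(data | r = 4) = (3/7)(4/6)(2/5) = 0.11429; P(data | r = 5) = (2/7)(5/6)(1/5) = 0.047619.
Weighting by the prior gives 3/10 · 0.14286 = 0.042857, 1/5 · 0.19048 = 0.038095, 1/5 · 0.17143 = 0.034286, 1/10 · 0.11429 = 0.011429, 1/5 · 0.047619 = 0.0095238; with total 0.13619.
By Bayes' rule, P(r = 4 | data) = (0.011429) / (0.13619) = 0.083916.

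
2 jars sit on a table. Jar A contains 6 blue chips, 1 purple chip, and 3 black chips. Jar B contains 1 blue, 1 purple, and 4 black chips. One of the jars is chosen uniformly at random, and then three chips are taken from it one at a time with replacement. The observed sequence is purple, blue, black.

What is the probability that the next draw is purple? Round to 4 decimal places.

Under each hypothesis, the probability of the observed sequence is: P(data | jar A) = (1/10)(6/10)(3/10) = 0.018; P(data | jar B) = (1/6)(1/6)(4/6) = 0.018519.
Multiplying each by its prior: 1/2 · 0.018 = 0.009, 1/2 · 0.018519 = 0.0092593; with total 0.018259.
Normalising, the posterior is P(jar A | data) = 0.4929, P(jar B | data) = 0.5071.
The predictive probability is P(purple next | data) = (1/10)(0.4929) + (1/6)(0.5071) = 0.13381.

0.1338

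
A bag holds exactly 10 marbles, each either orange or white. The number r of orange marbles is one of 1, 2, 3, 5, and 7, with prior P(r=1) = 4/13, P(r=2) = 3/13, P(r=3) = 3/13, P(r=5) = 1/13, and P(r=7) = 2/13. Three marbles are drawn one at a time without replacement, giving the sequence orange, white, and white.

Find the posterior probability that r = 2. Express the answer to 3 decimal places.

0.283

Compute the likelihood of the observed sequence for each case: P(data | r = 1) = (1/10)(9/9)(8/8) = 0.1; P(data | r = 2) = (2/10)(8/9)(7/8) = 0.15556; P(data | r = 3) = (3/10)(7/9)(6/8) = 0.175; P(data | r = 5) = (5/10)(5/9)(4/8) = 0.13889; P(data | r = 7) = (7/10)(3/9)(2/8) = 0.058333.
The prior-weighted likelihoods are 4/13 · 0.1 = 0.030769, 3/13 · 0.15556 = 0.035897, 3/13 · 0.175 = 0.040385, 1/13 · 0.13889 = 0.010684, 2/13 · 0.058333 = 0.0089744; with total 0.12671.
By Bayes' rule, P(r = 2 | data) = (0.035897) / (0.12671) = 0.28331.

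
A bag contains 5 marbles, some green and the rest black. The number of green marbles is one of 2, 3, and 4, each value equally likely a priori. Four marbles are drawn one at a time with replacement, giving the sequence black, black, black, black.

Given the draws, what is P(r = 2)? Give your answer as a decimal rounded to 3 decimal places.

0.827

The likelihood of the observed sequence under each hypothesis: P(data | r = 2) = (3/5)(3/5)(3/5)(3/5) = 0.1296; P(data | r = 3) = (2/5)(2/5)(2/5)(2/5) = 0.0256; P(data | r = 4) = (1/5)(1/5)(1/5)(1/5) = 0.0016.
Weighting by the prior gives 1/3 · 0.1296 = 0.0432, 1/3 · 0.0256 = 0.0085333, 1/3 · 0.0016 = 0.00053333; these sum to 0.052267.
Hence P(r = 2 | data) = (0.0432) / (0.052267) = 0.82653.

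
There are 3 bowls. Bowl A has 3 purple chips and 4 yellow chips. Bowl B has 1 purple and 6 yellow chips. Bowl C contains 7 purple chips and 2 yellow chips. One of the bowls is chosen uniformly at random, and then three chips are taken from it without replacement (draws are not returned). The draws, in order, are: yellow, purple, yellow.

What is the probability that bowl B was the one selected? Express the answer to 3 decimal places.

0.418

For each hypothesis, P(data | H) works out to: P(data | bowl A) = (4/7)(3/6)(3/5) = 0.17143; P(data | bowl B) = (6/7)(1/6)(5/5) = 0.14286; P(data | bowl C) = (2/9)(7/8)(1/7) = 0.027778.
The prior-weighted likelihoods are 1/3 · 0.17143 = 0.057143, 1/3 · 0.14286 = 0.047619, 1/3 · 0.027778 = 0.0092593; with total 0.11402.
By Bayes' rule, P(bowl B | data) = (0.047619) / (0.11402) = 0.41763.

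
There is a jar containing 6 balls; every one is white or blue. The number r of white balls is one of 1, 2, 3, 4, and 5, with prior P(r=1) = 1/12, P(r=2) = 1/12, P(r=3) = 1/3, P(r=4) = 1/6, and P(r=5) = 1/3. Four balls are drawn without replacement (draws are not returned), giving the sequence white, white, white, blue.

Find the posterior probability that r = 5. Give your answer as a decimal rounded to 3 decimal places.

For each hypothesis, P(data | H) works out to: P(data | r = 1) = (1/6)(0/5) = 0; P(data | r = 2) = (2/6)(1/5)(0/4) = 0; P(data | r = 3) = (3/6)(2/5)(1/4)(3/3) = 1/20; P(data | r = 4) = (4/6)(3/5)(2/4)(2/3) = 2/15; P(data | r = 5) = (5/6)(4/5)(3/4)(1/3) = 1/6.
The prior-weighted likelihoods are 1/12 · 0 = 0, 1/12 · 0 = 0, 1/3 · 1/20 = 1/60, 1/6 · 2/15 = 1/45, 1/3 · 1/6 = 1/18; summing to 17/180.
By Bayes' rule, P(r = 5 | data) = (1/18) / (17/180) = 10/17.

0.588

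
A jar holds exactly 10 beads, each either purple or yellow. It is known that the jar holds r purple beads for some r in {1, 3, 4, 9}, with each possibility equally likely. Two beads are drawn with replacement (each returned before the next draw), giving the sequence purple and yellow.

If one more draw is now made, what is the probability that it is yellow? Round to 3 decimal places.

Compute the likelihood of the observed sequence for each case: P(data | r = 1) = (1/10)(9/10) = 9/100; P(data | r = 3) = (3/10)(7/10) = 21/100; P(data | r = 4) = (4/10)(6/10) = 6/25; P(data | r = 9) = (9/10)(1/10) = 9/100.
The prior-weighted likelihoods are 1/4 · 9/100 = 9/400, 1/4 · 21/100 = 21/400, 1/4 · 6/25 = 3/50, 1/4 · 9/100 = 9/400; with total 63/400.
Normalising, the posterior is P(r = 1 | data) = 1/7, P(r = 3 | data) = 1/3, P(r = 4 | data) = 8/21, P(r = 9 | data) = 1/7.
Averaging over the posterior, P(yellow next | data) = (9/10)(1/7) + (7/10)(1/3) + (3/5)(8/21) + (1/10)(1/7) = 127/210.

0.605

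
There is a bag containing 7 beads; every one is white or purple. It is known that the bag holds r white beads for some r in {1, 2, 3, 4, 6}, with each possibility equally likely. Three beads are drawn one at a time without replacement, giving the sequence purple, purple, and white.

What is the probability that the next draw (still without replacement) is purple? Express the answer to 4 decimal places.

For each hypothesis, P(data | H) works out to: P(data | r = 1) = (6/7)(5/6)(1/5) = 1/7; P(data | r = 2) = (5/7)(4/6)(2/5) = 4/21; P(data | r = 3) = (4/7)(3/6)(3/5) = 6/35; P(data | r = 4) = (3/7)(2/6)(4/5) = 4/35; P(data | r = 6) = (1/7)(0/6) = 0.
Weighting by the prior gives 1/5 · 1/7 = 1/35, 1/5 · 4/21 = 4/105, 1/5 · 6/35 = 6/175, 1/5 · 4/35 = 4/175, 1/5 · 0 = 0; summing to 13/105.
The posterior is then P(r = 1 | data) = 3/13, P(r = 2 | data) = 4/13, P(r = 3 | data) = 18/65, P(r = 4 | data) = 12/65, P(r = 6 | data) = 0.
So P(purple next | data) = Σ P(purple next | H) P(H | data) = (1)(3/13) + (3/4)(4/13) + (1/2)(18/65) + (1/4)(12/65) = 42/65.

0.6462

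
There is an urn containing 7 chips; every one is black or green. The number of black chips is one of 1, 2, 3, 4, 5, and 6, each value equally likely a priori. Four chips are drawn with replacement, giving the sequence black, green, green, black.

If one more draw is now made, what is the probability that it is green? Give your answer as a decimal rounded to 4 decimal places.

Under each hypothesis, the probability of the observed sequence is: P(data | r = 1) = (1/7)(6/7)(6/7)(1/7) = 0.014994; P(data | r = 2) = (2/7)(5/7)(5/7)(2/7) = 0.041649; P(data | r = 3) = (3/7)(4/7)(4/7)(3/7) = 0.059975; P(data | r = 4) = (4/7)(3/7)(3/7)(4/7) = 0.059975; P(data | r = 5) = (5/7)(2/7)(2/7)(5/7) = 0.041649; P(data | r = 6) = (6/7)(1/7)(1/7)(6/7) = 0.014994.
Multiplying each by its prior: 1/6 · 0.014994 = 0.002499, 1/6 · 0.041649 = 0.0069416, 1/6 · 0.059975 = 0.0099958, 1/6 · 0.059975 = 0.0099958, 1/6 · 0.041649 = 0.0069416, 1/6 · 0.014994 = 0.002499; summing to 0.038873.
The posterior is then P(r = 1 | data) = 0.064286, P(r = 2 | data) = 0.17857, P(r = 3 | data) = 0.25714, P(r = 4 | data) = 0.25714, P(r = 5 | data) = 0.17857, P(r = 6 | data) = 0.064286.
So P(green next | data) = Σ P(green next | H) P(H | data) = (6/7)(0.064286) + (5/7)(0.17857) + (4/7)(0.25714) + (3/7)(0.25714) + (2/7)(0.17857) + (1/7)(0.064286) = 0.5.

0.5000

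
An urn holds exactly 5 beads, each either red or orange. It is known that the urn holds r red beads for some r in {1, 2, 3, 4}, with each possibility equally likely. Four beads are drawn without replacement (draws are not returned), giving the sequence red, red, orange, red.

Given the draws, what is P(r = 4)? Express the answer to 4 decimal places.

The likelihood of the observed sequence under each hypothesis: P(data | r = 1) = (1/5)(0/4) = 0; P(data | r = 2) = (2/5)(1/4)(3/3)(0/2) = 0; P(data | r = 3) = (3/5)(2/4)(2/3)(1/2) = 1/10; P(data | r = 4) = (4/5)(3/4)(1/3)(2/2) = 1/5.
Weighting by the prior gives 1/4 · 0 = 0, 1/4 · 0 = 0, 1/4 · 1/10 = 1/40, 1/4 · 1/5 = 1/20; these sum to 3/40.
Therefore the posterior P(r = 4 | data) = (1/20) / (3/40) = 2/3.

0.6667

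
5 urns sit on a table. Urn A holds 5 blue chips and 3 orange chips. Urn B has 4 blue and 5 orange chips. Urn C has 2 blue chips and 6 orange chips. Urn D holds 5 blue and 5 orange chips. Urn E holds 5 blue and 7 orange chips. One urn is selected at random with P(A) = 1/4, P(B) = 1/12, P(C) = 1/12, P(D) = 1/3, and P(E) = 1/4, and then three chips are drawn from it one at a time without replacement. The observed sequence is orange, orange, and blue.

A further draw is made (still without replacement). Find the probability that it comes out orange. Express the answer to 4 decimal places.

Under each hypothesis, the probability of the observed sequence is: P(data | urn A) = (3/8)(2/7)(5/6) = 0.089286; P(data | urn B) = (5/9)(4/8)(4/7) = 0.15873; P(data | urn C) = (6/8)(5/7)(2/6) = 0.17857; P(data | urn D) = (5/10)(4/9)(5/8) = 0.13889; P(data | urn E) = (7/12)(6/11)(5/10) = 0.15909.
Multiplying each by its prior: 1/4 · 0.089286 = 0.022321, 1/12 · 0.15873 = 0.013228, 1/12 · 0.17857 = 0.014881, 1/3 · 0.13889 = 0.046296, 1/4 · 0.15909 = 0.039773; with total 0.1365.
Dividing through by the total gives posterior P(urn A | data) = 0.16353, P(urn B | data) = 0.096906, P(urn C | data) = 0.10902, P(urn D | data) = 0.33917, P(urn E | data) = 0.29138.
So P(orange next | data) = Σ P(orange next | H) P(H | data) = (1/5)(0.16353) + (1/2)(0.096906) + (4/5)(0.10902) + (3/7)(0.33917) + (5/9)(0.29138) = 0.47561.

0.4756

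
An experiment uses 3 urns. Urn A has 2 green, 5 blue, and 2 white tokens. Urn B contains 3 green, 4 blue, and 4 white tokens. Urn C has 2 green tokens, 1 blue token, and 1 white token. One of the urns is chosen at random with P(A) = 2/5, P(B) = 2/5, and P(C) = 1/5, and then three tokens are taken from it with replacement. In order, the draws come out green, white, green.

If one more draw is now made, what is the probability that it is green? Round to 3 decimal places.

0.367

The likelihood of the observed sequence under each hypothesis: P(data | urn A) = (2/9)(2/9)(2/9) = 0.010974; P(data | urn B) = (3/11)(4/11)(3/11) = 0.027047; P(data | urn C) = (2/4)(1/4)(2/4) = 0.0625.
Weighting by the prior gives 2/5 · 0.010974 = 0.0043896, 2/5 · 0.027047 = 0.010819, 1/5 · 0.0625 = 0.0125; with total 0.027709.
The posterior is then P(urn A | data) = 0.15842, P(urn B | data) = 0.39046, P(urn C | data) = 0.45112.
So P(green next | data) = Σ P(green next | H) P(H | data) = (2/9)(0.15842) + (3/11)(0.39046) + (1/2)(0.45112) = 0.36725.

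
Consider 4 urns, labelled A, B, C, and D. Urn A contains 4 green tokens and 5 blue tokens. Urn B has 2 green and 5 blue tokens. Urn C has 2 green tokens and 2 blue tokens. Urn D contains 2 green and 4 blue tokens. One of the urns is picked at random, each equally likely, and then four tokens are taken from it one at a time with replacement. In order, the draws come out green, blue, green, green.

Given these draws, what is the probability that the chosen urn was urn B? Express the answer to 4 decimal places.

0.1092

The likelihood of the observed sequence under each hypothesis: P(data | urn A) = (4/9)(5/9)(4/9)(4/9) = 0.048773; P(data | urn B) = (2/7)(5/7)(2/7)(2/7) = 0.01666; P(data | urn C) = (2/4)(2/4)(2/4)(2/4) = 0.0625; P(data | urn D) = (2/6)(4/6)(2/6)(2/6) = 0.024691.
Multiplying each by its prior: 1/4 · 0.048773 = 0.012193, 1/4 · 0.01666 = 0.0041649, 1/4 · 0.0625 = 0.015625, 1/4 · 0.024691 = 0.0061728; with total 0.038156.
Hence P(urn B | data) = (0.0041649) / (0.038156) = 0.10916.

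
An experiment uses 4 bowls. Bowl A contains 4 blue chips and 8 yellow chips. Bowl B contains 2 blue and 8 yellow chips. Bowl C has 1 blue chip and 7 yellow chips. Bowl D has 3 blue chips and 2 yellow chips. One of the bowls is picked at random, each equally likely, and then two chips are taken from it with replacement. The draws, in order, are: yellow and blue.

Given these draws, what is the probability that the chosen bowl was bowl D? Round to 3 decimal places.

0.328

Compute the likelihood of the observed sequence for each case: P(data | bowl A) = (8/12)(4/12) = 0.22222; P(data | bowl B) = (8/10)(2/10) = 0.16; P(data | bowl C) = (7/8)(1/8) = 0.10938; P(data | bowl D) = (2/5)(3/5) = 0.24.
Multiplying each by its prior: 1/4 · 0.22222 = 0.055556, 1/4 · 0.16 = 0.04, 1/4 · 0.10938 = 0.027344, 1/4 · 0.24 = 0.06; these sum to 0.1829.
Hence P(bowl D | data) = (0.06) / (0.1829) = 0.32805.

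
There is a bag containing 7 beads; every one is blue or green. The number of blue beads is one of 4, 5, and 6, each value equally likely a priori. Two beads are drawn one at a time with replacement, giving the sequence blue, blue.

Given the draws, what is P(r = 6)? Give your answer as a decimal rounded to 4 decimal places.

0.4675

For each hypothesis, P(data | H) works out to: P(data | r = 4) = (4/7)(4/7) = 16/49; P(data | r = 5) = (5/7)(5/7) = 25/49; P(data | r = 6) = (6/7)(6/7) = 36/49.
The prior-weighted likelihoods are 1/3 · 16/49 = 16/147, 1/3 · 25/49 = 25/147, 1/3 · 36/49 = 12/49; summing to 11/21.
Hence P(r = 6 | data) = (12/49) / (11/21) = 36/77.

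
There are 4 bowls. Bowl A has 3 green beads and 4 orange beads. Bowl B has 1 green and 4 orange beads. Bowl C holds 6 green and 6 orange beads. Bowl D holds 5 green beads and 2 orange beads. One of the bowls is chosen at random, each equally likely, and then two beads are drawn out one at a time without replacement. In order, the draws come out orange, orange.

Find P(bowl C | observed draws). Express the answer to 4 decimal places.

Under each hypothesis, the probability of the observed sequence is: P(data | bowl A) = (4/7)(3/6) = 0.28571; P(data | bowl B) = (4/5)(3/4) = 0.6; P(data | bowl C) = (6/12)(5/11) = 0.22727; P(data | bowl D) = (2/7)(1/6) = 0.047619.
Multiplying each by its prior: 1/4 · 0.28571 = 0.071429, 1/4 · 0.6 = 0.15, 1/4 · 0.22727 = 0.056818, 1/4 · 0.047619 = 0.011905; these sum to 0.29015.
So P(bowl C | data) = (0.056818) / (0.29015) = 0.19582.

0.1958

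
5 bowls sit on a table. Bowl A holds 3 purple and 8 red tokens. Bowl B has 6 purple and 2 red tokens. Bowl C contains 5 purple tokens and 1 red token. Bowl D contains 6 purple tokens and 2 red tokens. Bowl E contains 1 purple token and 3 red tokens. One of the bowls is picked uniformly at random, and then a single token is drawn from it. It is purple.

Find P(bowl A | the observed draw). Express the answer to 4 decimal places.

Compute the likelihood of this draw for each case: P(data | bowl A) = (3/11) = 3/11; P(data | bowl B) = (6/8) = 3/4; P(data | bowl C) = (5/6) = 5/6; P(data | bowl D) = (6/8) = 3/4; P(data | bowl E) = (1/4) = 1/4.
The prior-weighted likelihoods are 1/5 · 3/11 = 3/55, 1/5 · 3/4 = 3/20, 1/5 · 5/6 = 1/6, 1/5 · 3/4 = 3/20, 1/5 · 1/4 = 1/20; summing to 377/660.
Therefore the posterior P(bowl A | data) = (3/55) / (377/660) = 36/377.

0.0955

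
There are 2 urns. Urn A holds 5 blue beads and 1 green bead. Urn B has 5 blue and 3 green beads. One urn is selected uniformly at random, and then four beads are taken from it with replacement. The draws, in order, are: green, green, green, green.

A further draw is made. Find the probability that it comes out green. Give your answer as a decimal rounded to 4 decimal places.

The likelihood of the observed sequence under each hypothesis: P(data | urn A) = (1/6)(1/6)(1/6)(1/6) = 0.0007716; P(data | urn B) = (3/8)(3/8)(3/8)(3/8) = 0.019775.
The prior-weighted likelihoods are 1/2 · 0.0007716 = 0.0003858, 1/2 · 0.019775 = 0.0098877; these sum to 0.010273.
The posterior is then P(urn A | data) = 0.037553, P(urn B | data) = 0.96245.
Averaging over the posterior, P(green next | data) = (1/6)(0.037553) + (3/8)(0.96245) = 0.36718.

0.3672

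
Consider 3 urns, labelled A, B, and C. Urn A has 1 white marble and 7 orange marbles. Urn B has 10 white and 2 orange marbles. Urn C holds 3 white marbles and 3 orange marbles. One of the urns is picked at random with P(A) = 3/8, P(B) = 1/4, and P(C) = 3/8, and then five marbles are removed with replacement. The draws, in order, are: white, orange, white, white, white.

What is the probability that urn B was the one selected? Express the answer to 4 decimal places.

0.6300

Under each hypothesis, the probability of the observed sequence is: P(data | urn A) = (1/8)(7/8)(1/8)(1/8)(1/8) = 0.00021362; P(data | urn B) = (10/12)(2/12)(10/12)(10/12)(10/12) = 0.080376; P(data | urn C) = (3/6)(3/6)(3/6)(3/6)(3/6) = 0.03125.
Multiplying each by its prior: 3/8 · 0.00021362 = 8.0109e-05, 1/4 · 0.080376 = 0.020094, 3/8 · 0.03125 = 0.011719; summing to 0.031893.
By Bayes' rule, P(urn B | data) = (0.020094) / (0.031893) = 0.63005.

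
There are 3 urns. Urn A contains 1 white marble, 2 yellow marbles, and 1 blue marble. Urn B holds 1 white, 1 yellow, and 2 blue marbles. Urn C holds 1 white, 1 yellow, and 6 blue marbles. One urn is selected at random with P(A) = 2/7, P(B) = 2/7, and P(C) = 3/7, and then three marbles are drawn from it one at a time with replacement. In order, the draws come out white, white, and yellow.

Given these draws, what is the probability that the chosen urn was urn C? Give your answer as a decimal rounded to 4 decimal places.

Compute the likelihood of the observed sequence for each case: P(data | urn A) = (1/4)(1/4)(2/4) = 0.03125; P(data | urn B) = (1/4)(1/4)(1/4) = 0.015625; P(data | urn C) = (1/8)(1/8)(1/8) = 0.0019531.
The prior-weighted likelihoods are 2/7 · 0.03125 = 0.0089286, 2/7 · 0.015625 = 0.0044643, 3/7 · 0.0019531 = 0.00083705; these sum to 0.01423.
Hence P(urn C | data) = (0.00083705) / (0.01423) = 0.058824.

0.0588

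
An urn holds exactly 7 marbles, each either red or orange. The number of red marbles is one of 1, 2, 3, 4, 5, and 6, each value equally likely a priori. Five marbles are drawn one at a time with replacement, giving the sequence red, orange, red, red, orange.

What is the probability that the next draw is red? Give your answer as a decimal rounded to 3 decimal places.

0.571

Compute the likelihood of the observed sequence for each case: P(data | r = 1) = (1/7)(6/7)(1/7)(1/7)(6/7) = 0.002142; P(data | r = 2) = (2/7)(5/7)(2/7)(2/7)(5/7) = 0.0119; P(data | r = 3) = (3/7)(4/7)(3/7)(3/7)(4/7) = 0.025704; P(data | r = 4) = (4/7)(3/7)(4/7)(4/7)(3/7) = 0.034271; P(data | r = 5) = (5/7)(2/7)(5/7)(5/7)(2/7) = 0.02975; P(data | r = 6) = (6/7)(1/7)(6/7)(6/7)(1/7) = 0.012852.
Weighting by the prior gives 1/6 · 0.002142 = 0.00035699, 1/6 · 0.0119 = 0.0019833, 1/6 · 0.025704 = 0.0042839, 1/6 · 0.034271 = 0.0057119, 1/6 · 0.02975 = 0.0049583, 1/6 · 0.012852 = 0.002142; summing to 0.019436.
The posterior is then P(r = 1 | data) = 0.018367, P(r = 2 | data) = 0.10204, P(r = 3 | data) = 0.22041, P(r = 4 | data) = 0.29388, P(r = 5 | data) = 0.2551, P(r = 6 | data) = 0.1102.
The predictive probability is P(red next | data) = (1/7)(0.018367) + (2/7)(0.10204) + (3/7)(0.22041) + (4/7)(0.29388) + (5/7)(0.2551) + (6/7)(0.1102) = 0.57085.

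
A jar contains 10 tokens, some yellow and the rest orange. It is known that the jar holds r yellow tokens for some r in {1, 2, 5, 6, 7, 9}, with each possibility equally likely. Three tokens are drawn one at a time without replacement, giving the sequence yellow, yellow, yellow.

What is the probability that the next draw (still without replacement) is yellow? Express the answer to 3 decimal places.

0.694

The likelihood of the observed sequence under each hypothesis: P(data | r = 1) = (1/10)(0/9) = 0; P(data | r = 2) = (2/10)(1/9)(0/8) = 0; P(data | r = 5) = (5/10)(4/9)(3/8) = 1/12; P(data | r = 6) = (6/10)(5/9)(4/8) = 1/6; P(data | r = 7) = (7/10)(6/9)(5/8) = 7/24; P(data | r = 9) = (9/10)(8/9)(7/8) = 7/10.
Multiplying each by its prior: 1/6 · 0 = 0, 1/6 · 0 = 0, 1/6 · 1/12 = 1/72, 1/6 · 1/6 = 1/36, 1/6 · 7/24 = 7/144, 1/6 · 7/10 = 7/60; these sum to 149/720.
Dividing through by the total gives posterior P(r = 1 | data) = 0, P(r = 2 | data) = 0, P(r = 5 | data) = 0.067114, P(r = 6 | data) = 0.13423, P(r = 7 | data) = 0.2349, P(r = 9 | data) = 0.56376.
So P(yellow next | data) = Σ P(yellow next | H) P(H | data) = (2/7)(0.067114) + (3/7)(0.13423) + (4/7)(0.2349) + (6/7)(0.56376) = 0.69415.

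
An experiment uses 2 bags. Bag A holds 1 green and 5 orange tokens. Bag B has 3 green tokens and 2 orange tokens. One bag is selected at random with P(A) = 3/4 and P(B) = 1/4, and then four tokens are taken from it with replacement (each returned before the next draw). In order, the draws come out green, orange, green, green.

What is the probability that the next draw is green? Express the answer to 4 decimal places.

0.5488

Under each hypothesis, the probability of the observed sequence is: P(data | bag A) = (1/6)(5/6)(1/6)(1/6) = 0.003858; P(data | bag B) = (3/5)(2/5)(3/5)(3/5) = 0.0864.
The prior-weighted likelihoods are 3/4 · 0.003858 = 0.0028935, 1/4 · 0.0864 = 0.0216; with total 0.024494.
The posterior is then P(bag A | data) = 0.11813, P(bag B | data) = 0.88187.
Averaging over the posterior, P(green next | data) = (1/6)(0.11813) + (3/5)(0.88187) = 0.54881.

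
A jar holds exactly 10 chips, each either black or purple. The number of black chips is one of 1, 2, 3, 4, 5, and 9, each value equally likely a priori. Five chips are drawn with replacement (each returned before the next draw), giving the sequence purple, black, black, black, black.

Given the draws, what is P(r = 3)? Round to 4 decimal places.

0.0475

For each hypothesis, P(data | H) works out to: P(data | r = 1) = (9/10)(1/10)(1/10)(1/10)(1/10) = 9e-05; P(data | r = 2) = (8/10)(2/10)(2/10)(2/10)(2/10) = 0.00128; P(data | r = 3) = (7/10)(3/10)(3/10)(3/10)(3/10) = 0.00567; P(data | r = 4) = (6/10)(4/10)(4/10)(4/10)(4/10) = 0.01536; P(data | r = 5) = (5/10)(5/10)(5/10)(5/10)(5/10) = 0.03125; P(data | r = 9) = (1/10)(9/10)(9/10)(9/10)(9/10) = 0.06561.
The prior-weighted likelihoods are 1/6 · 9e-05 = 1.5e-05, 1/6 · 0.00128 = 0.00021333, 1/6 · 0.00567 = 0.000945, 1/6 · 0.01536 = 0.00256, 1/6 · 0.03125 = 0.0052083, 1/6 · 0.06561 = 0.010935; summing to 0.019877.
Therefore the posterior P(r = 3 | data) = (0.000945) / (0.019877) = 0.047543.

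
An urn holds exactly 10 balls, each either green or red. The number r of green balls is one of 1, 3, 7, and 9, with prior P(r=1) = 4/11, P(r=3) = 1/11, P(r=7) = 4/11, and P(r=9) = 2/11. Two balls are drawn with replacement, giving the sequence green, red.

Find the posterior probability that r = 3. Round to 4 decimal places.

0.1321

Under each hypothesis, the probability of the observed sequence is: P(data | r = 1) = (1/10)(9/10) = 0.09; P(data | r = 3) = (3/10)(7/10) = 0.21; P(data | r = 7) = (7/10)(3/10) = 0.21; P(data | r = 9) = (9/10)(1/10) = 0.09.
The prior-weighted likelihoods are 4/11 · 0.09 = 0.032727, 1/11 · 0.21 = 0.019091, 4/11 · 0.21 = 0.076364, 2/11 · 0.09 = 0.016364; summing to 0.14455.
Therefore the posterior P(r = 3 | data) = (0.019091) / (0.14455) = 0.13208.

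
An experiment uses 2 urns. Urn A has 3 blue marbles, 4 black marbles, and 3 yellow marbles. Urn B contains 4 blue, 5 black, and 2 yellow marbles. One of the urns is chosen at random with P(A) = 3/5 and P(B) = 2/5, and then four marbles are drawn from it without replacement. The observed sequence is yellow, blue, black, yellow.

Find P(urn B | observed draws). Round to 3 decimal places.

Under each hypothesis, the probability of the observed sequence is: P(data | urn A) = (3/10)(3/9)(4/8)(2/7) = 0.014286; P(data | urn B) = (2/11)(4/10)(5/9)(1/8) = 0.0050505.
Weighting by the prior gives 3/5 · 0.014286 = 0.0085714, 2/5 · 0.0050505 = 0.0020202; these sum to 0.010592.
Therefore the posterior P(urn B | data) = (0.0020202) / (0.010592) = 0.19074.

0.191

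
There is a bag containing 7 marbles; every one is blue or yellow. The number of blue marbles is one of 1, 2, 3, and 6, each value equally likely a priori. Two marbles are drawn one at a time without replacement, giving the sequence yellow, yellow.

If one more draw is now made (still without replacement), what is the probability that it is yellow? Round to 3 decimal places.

Compute the likelihood of the observed sequence for each case: P(data | r = 1) = (6/7)(5/6) = 5/7; P(data | r = 2) = (5/7)(4/6) = 10/21; P(data | r = 3) = (4/7)(3/6) = 2/7; P(data | r = 6) = (1/7)(0/6) = 0.
The prior-weighted likelihoods are 1/4 · 5/7 = 5/28, 1/4 · 10/21 = 5/42, 1/4 · 2/7 = 1/14, 1/4 · 0 = 0; summing to 31/84.
The posterior is then P(r = 1 | data) = 15/31, P(r = 2 | data) = 10/31, P(r = 3 | data) = 6/31, P(r = 6 | data) = 0.
Averaging over the posterior, P(yellow next | data) = (4/5)(15/31) + (3/5)(10/31) + (2/5)(6/31) = 102/155.

0.658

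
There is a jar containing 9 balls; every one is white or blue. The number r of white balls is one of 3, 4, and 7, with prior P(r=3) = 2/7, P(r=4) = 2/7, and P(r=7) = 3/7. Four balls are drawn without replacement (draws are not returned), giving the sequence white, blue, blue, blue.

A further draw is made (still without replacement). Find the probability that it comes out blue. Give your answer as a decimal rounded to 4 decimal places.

For each hypothesis, P(data | H) works out to: P(data | r = 3) = (3/9)(6/8)(5/7)(4/6) = 5/42; P(data | r = 4) = (4/9)(5/8)(4/7)(3/6) = 5/63; P(data | r = 7) = (7/9)(2/8)(1/7)(0/6) = 0.
Multiplying each by its prior: 2/7 · 5/42 = 5/147, 2/7 · 5/63 = 10/441, 3/7 · 0 = 0; these sum to 25/441.
Normalising, the posterior is P(r = 3 | data) = 3/5, P(r = 4 | data) = 2/5, P(r = 7 | data) = 0.
So P(blue next | data) = Σ P(blue next | H) P(H | data) = (3/5)(3/5) + (2/5)(2/5) = 13/25.

0.5200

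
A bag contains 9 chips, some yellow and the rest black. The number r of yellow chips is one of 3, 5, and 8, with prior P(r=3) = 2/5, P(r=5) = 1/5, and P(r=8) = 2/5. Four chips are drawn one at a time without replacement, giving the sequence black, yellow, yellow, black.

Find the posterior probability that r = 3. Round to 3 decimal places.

For each hypothesis, P(data | H) works out to: P(data | r = 3) = (6/9)(3/8)(2/7)(5/6) = 5/84; P(data | r = 5) = (4/9)(5/8)(4/7)(3/6) = 5/63; P(data | r = 8) = (1/9)(8/8)(7/7)(0/6) = 0.
The prior-weighted likelihoods are 2/5 · 5/84 = 1/42, 1/5 · 5/63 = 1/63, 2/5 · 0 = 0; these sum to 5/126.
Therefore the posterior P(r = 3 | data) = (1/42) / (5/126) = 3/5.

0.600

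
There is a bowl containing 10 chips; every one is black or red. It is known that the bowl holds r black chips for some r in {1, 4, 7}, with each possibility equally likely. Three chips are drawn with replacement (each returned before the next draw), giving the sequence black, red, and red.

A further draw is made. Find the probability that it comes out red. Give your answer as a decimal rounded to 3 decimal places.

Under each hypothesis, the probability of the observed sequence is: P(data | r = 1) = (1/10)(9/10)(9/10) = 81/1000; P(data | r = 4) = (4/10)(6/10)(6/10) = 18/125; P(data | r = 7) = (7/10)(3/10)(3/10) = 63/1000.
Multiplying each by its prior: 1/3 · 81/1000 = 27/1000, 1/3 · 18/125 = 6/125, 1/3 · 63/1000 = 21/1000; with total 12/125.
Normalising, the posterior is P(r = 1 | data) = 9/32, P(r = 4 | data) = 1/2, P(r = 7 | data) = 7/32.
Averaging over the posterior, P(red next | data) = (9/10)(9/32) + (3/5)(1/2) + (3/10)(7/32) = 99/160.

0.619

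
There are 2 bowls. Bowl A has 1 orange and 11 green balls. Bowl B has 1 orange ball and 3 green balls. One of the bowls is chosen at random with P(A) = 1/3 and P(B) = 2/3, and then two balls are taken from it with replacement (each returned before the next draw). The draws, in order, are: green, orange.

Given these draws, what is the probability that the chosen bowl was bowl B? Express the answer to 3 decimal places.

0.831

Compute the likelihood of the observed sequence for each case: P(data | bowl A) = (11/12)(1/12) = 11/144; P(data | bowl B) = (3/4)(1/4) = 3/16.
Weighting by the prior gives 1/3 · 11/144 = 11/432, 2/3 · 3/16 = 1/8; with total 65/432.
So P(bowl B | data) = (1/8) / (65/432) = 54/65.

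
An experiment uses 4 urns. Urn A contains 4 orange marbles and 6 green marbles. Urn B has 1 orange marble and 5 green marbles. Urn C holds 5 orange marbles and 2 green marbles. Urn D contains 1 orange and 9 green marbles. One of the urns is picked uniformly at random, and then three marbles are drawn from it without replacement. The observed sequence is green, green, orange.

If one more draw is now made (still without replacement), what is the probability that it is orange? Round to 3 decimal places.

0.248

For each hypothesis, P(data | H) works out to: P(data | urn A) = (6/10)(5/9)(4/8) = 1/6; P(data | urn B) = (5/6)(4/5)(1/4) = 1/6; P(data | urn C) = (2/7)(1/6)(5/5) = 1/21; P(data | urn D) = (9/10)(8/9)(1/8) = 1/10.
The prior-weighted likelihoods are 1/4 · 1/6 = 1/24, 1/4 · 1/6 = 1/24, 1/4 · 1/21 = 1/84, 1/4 · 1/10 = 1/40; with total 101/840.
Dividing through by the total gives posterior P(urn A | data) = 35/101, P(urn B | data) = 35/101, P(urn C | data) = 10/101, P(urn D | data) = 21/101.
Averaging over the posterior, P(orange next | data) = (3/7)(35/101) + (0)(35/101) + (1)(10/101) + (0)(21/101) = 25/101.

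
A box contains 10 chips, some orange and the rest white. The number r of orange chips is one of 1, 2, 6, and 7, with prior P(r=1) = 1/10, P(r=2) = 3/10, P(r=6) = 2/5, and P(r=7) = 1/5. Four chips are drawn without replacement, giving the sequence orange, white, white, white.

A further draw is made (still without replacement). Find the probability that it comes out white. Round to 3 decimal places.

For each hypothesis, P(data | H) works out to: P(data | r = 1) = (1/10)(9/9)(8/8)(7/7) = 1/10; P(data | r = 2) = (2/10)(8/9)(7/8)(6/7) = 2/15; P(data | r = 6) = (6/10)(4/9)(3/8)(2/7) = 1/35; P(data | r = 7) = (7/10)(3/9)(2/8)(1/7) = 1/120.
Weighting by the prior gives 1/10 · 1/10 = 1/100, 3/10 · 2/15 = 1/25, 2/5 · 1/35 = 2/175, 1/5 · 1/120 = 1/600; with total 53/840.
Normalising, the posterior is P(r = 1 | data) = 42/265, P(r = 2 | data) = 168/265, P(r = 6 | data) = 48/265, P(r = 7 | data) = 7/265.
The predictive probability is P(white next | data) = (1)(42/265) + (5/6)(168/265) + (1/6)(48/265) + (0)(7/265) = 38/53.

0.717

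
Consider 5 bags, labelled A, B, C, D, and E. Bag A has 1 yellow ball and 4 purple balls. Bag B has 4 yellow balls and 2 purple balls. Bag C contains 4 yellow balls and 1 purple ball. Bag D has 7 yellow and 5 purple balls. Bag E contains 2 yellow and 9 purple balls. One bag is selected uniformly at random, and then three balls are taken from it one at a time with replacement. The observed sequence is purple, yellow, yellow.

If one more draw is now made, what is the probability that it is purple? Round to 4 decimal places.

0.3811

Under each hypothesis, the probability of the observed sequence is: P(data | bag A) = (4/5)(1/5)(1/5) = 0.032; P(data | bag B) = (2/6)(4/6)(4/6) = 0.14815; P(data | bag C) = (1/5)(4/5)(4/5) = 0.128; P(data | bag D) = (5/12)(7/12)(7/12) = 0.14178; P(data | bag E) = (9/11)(2/11)(2/11) = 0.027047.
Weighting by the prior gives 1/5 · 0.032 = 0.0064, 1/5 · 0.14815 = 0.02963, 1/5 · 0.128 = 0.0256, 1/5 · 0.14178 = 0.028356, 1/5 · 0.027047 = 0.0054095; summing to 0.095396.
Normalising, the posterior is P(bag A | data) = 0.067089, P(bag B | data) = 0.3106, P(bag C | data) = 0.26836, P(bag D | data) = 0.29725, P(bag E | data) = 0.056706.
Averaging over the posterior, P(purple next | data) = (4/5)(0.067089) + (1/3)(0.3106) + (1/5)(0.26836) + (5/12)(0.29725) + (9/11)(0.056706) = 0.38113.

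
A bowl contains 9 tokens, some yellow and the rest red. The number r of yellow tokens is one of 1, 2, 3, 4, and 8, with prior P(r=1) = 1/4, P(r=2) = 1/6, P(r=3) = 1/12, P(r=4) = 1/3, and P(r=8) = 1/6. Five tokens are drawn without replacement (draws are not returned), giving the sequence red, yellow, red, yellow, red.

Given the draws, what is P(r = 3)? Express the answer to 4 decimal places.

0.1622

Under each hypothesis, the probability of the observed sequence is: P(data | r = 1) = (8/9)(1/8)(7/7)(0/6) = 0; P(data | r = 2) = (7/9)(2/8)(6/7)(1/6)(5/5) = 0.027778; P(data | r = 3) = (6/9)(3/8)(5/7)(2/6)(4/5) = 0.047619; P(data | r = 4) = (5/9)(4/8)(4/7)(3/6)(3/5) = 0.047619; P(data | r = 8) = (1/9)(8/8)(0/7) = 0.
The prior-weighted likelihoods are 1/4 · 0 = 0, 1/6 · 0.027778 = 0.0046296, 1/12 · 0.047619 = 0.0039683, 1/3 · 0.047619 = 0.015873, 1/6 · 0 = 0; these sum to 0.024471.
Therefore the posterior P(r = 3 | data) = (0.0039683) / (0.024471) = 0.16216.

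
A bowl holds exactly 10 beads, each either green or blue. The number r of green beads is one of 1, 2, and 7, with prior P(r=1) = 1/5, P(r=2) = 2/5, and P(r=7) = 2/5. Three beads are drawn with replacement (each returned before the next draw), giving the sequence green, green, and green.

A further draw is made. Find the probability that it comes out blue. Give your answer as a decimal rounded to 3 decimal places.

The likelihood of the observed sequence under each hypothesis: P(data | r = 1) = (1/10)(1/10)(1/10) = 0.001; P(data | r = 2) = (2/10)(2/10)(2/10) = 0.008; P(data | r = 7) = (7/10)(7/10)(7/10) = 0.343.
Weighting by the prior gives 1/5 · 0.001 = 0.0002, 2/5 · 0.008 = 0.0032, 2/5 · 0.343 = 0.1372; with total 0.1406.
Normalising, the posterior is P(r = 1 | data) = 0.0014225, P(r = 2 | data) = 0.02276, P(r = 7 | data) = 0.97582.
Averaging over the posterior, P(blue next | data) = (9/10)(0.0014225) + (4/5)(0.02276) + (3/10)(0.97582) = 0.31223.

0.312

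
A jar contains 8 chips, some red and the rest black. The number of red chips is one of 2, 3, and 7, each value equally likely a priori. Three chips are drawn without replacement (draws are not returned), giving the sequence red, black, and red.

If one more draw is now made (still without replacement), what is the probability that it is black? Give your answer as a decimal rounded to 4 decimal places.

0.4286

Compute the likelihood of the observed sequence for each case: P(data | r = 2) = (2/8)(6/7)(1/6) = 1/28; P(data | r = 3) = (3/8)(5/7)(2/6) = 5/56; P(data | r = 7) = (7/8)(1/7)(6/6) = 1/8.
Multiplying each by its prior: 1/3 · 1/28 = 1/84, 1/3 · 5/56 = 5/168, 1/3 · 1/8 = 1/24; with total 1/12.
Normalising, the posterior is P(r = 2 | data) = 1/7, P(r = 3 | data) = 5/14, P(r = 7 | data) = 1/2.
Averaging over the posterior, P(black next | data) = (1)(1/7) + (4/5)(5/14) + (0)(1/2) = 3/7.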